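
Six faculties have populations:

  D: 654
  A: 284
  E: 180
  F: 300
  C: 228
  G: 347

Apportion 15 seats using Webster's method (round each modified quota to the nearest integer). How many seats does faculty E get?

1

Standard divisor 1993/15 ≈ 132.867; standard quotas: D 4.922, A 2.137, E 1.355, F 2.258, C 1.716, G 2.612.
Rounding to the nearest integer gives D 5, A 2, E 1, F 2, C 2, G 3 — total 15, matching the house size, so no adjustment is needed.
E receives 1.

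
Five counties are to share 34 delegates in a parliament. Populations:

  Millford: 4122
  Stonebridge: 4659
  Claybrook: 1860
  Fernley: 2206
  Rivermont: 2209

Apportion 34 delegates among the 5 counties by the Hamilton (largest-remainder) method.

Standard divisor: 15056 ÷ 34 ≈ 442.824.
Standard quotas: Millford 9.308, Stonebridge 10.521, Claybrook 4.200, Fernley 4.982, Rivermont 4.988.
Lower quotas: Millford 9, Stonebridge 10, Claybrook 4, Fernley 4, Rivermont 4 (sum 31, leaving 3 seats).
Remainders in descending order: Rivermont 0.988, Fernley 0.982, Stonebridge 0.521, Millford 0.308, Claybrook 0.200.
Largest remainders: Rivermont, Fernley, Stonebridge receive the extra seats.

Millford=9, Stonebridge=11, Claybrook=4, Fernley=5, Rivermont=5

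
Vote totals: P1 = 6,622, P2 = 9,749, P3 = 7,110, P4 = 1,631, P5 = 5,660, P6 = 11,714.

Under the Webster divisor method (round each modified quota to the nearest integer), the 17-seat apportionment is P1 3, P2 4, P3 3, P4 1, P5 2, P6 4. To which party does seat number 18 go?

Priority for the next seat is population ÷ (current seats + 0.5).
Priorities: P1 1892.000, P2 2166.444, P3 2031.429, P4 1087.333, P5 2264.000, P6 2603.111.
Highest priority: P6.

P6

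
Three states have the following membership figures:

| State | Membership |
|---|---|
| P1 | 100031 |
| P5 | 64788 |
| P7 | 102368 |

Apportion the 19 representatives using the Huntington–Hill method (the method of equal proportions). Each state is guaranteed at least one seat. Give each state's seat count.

P1 7, P5 5, P7 7

With divisor 14083: modified quotas P1 7.103, P5 4.600, P7 7.269.
Geometric-mean thresholds: P1 √(7·8)=7.483, P5 √(4·5)=4.472, P7 √(7·8)=7.483.
Each quota rounded against its threshold gives P1 7, P5 5, P7 7 (total 19).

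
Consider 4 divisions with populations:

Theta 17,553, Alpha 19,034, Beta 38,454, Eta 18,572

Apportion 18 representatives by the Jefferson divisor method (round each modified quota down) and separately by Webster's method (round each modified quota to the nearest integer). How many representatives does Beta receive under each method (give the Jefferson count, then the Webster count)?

8 and 7

Jefferson: Theta 3, Alpha 4, Beta 8, Eta 3.
Webster: Theta 3, Alpha 4, Beta 7, Eta 4.
Beta gets 8 under Jefferson and 7 under Webster.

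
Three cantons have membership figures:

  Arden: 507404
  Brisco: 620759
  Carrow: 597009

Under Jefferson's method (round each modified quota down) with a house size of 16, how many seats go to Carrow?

Standard divisor 1725172/16 ≈ 107823.25; standard quotas: Arden 4.706, Brisco 5.757, Carrow 5.537.
Rounding down gives 4, 5, 5 = 14 seats, so the divisor must be adjusted.
With modified divisor 100500: modified quotas Arden 5.049, Brisco 6.177, Carrow 5.940.
Rounding down: Arden 5, Brisco 6, Carrow 5 (total 16).
Carrow receives 5.

5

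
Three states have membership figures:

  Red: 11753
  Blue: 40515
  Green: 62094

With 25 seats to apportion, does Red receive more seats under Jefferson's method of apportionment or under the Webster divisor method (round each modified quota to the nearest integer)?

Webster

Jefferson: Red 2, Blue 9, Green 14.
Webster: Red 3, Blue 9, Green 13.
Red gets 2 under Jefferson and 3 under Webster.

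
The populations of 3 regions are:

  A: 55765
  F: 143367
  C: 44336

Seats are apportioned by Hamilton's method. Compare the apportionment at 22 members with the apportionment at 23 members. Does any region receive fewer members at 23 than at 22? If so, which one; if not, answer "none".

At 22 seats: A 5, F 13, C 4.
At 23 seats: A 5, F 14, C 4.
No region's allocation decreased.

none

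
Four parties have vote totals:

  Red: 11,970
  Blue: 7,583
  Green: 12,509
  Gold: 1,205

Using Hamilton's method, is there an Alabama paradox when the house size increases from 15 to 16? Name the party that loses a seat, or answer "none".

At 15 seats: Red 5, Blue 3, Green 6, Gold 1.
At 16 seats: Red 6, Blue 4, Green 6, Gold 0.
Gold drops from 1 to 0.

Gold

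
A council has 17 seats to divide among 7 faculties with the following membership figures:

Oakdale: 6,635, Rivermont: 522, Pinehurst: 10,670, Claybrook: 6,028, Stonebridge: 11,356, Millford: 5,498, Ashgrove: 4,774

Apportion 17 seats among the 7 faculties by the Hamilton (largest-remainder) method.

Oakdale: 3; Rivermont: 0; Pinehurst: 4; Claybrook: 2; Stonebridge: 4; Millford: 2; Ashgrove: 2

Total 45483; standard divisor 45483/17 ≈ 2675.471.
Standard quotas: Oakdale 2.4799, Rivermont 0.1951, Pinehurst 3.9881, Claybrook 2.2531, Stonebridge 4.2445, Millford 2.0550, Ashgrove 1.7844.
Lower quotas: Oakdale 2, Rivermont 0, Pinehurst 3, Claybrook 2, Stonebridge 4, Millford 2, Ashgrove 1 (sum 14, leaving 3 seats).
Remainders in descending order: Pinehurst 0.9881, Ashgrove 0.7844, Oakdale 0.4799, Claybrook 0.2531, Stonebridge 0.2445, Rivermont 0.1951, Millford 0.0550.
The surplus seats go to Pinehurst, Ashgrove, Oakdale.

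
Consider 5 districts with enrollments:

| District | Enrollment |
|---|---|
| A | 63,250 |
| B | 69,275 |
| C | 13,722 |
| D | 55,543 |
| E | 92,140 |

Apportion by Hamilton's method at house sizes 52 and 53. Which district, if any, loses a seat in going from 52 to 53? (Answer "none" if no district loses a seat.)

C

At 52 seats: A 11, B 12, C 3, D 10, E 16.
At 53 seats: A 11, B 13, C 2, D 10, E 17.
C drops from 3 to 2.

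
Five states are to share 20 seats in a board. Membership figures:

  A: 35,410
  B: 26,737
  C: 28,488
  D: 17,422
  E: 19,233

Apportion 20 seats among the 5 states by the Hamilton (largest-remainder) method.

A: 6; B: 4; C: 4; D: 3; E: 3

The standard divisor is 127290/20 ≈ 6364.5.
Standard quotas: A 5.5637, B 4.2010, C 4.4761, D 2.7374, E 3.0219.
Lower quotas: A 5, B 4, C 4, D 2, E 3 (sum 18, leaving 2 seats).
Remainders in descending order: D 0.7374, A 0.5637, C 0.4761, B 0.2010, E 0.0219.
The surplus seats go to D, A.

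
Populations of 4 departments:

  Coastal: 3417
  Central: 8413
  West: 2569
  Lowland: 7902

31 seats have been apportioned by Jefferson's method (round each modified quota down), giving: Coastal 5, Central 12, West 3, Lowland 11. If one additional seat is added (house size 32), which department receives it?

Lowland

Priority for the next seat is population ÷ (current seats + 1).
Priorities: Coastal 569.500, Central 647.154, West 642.250, Lowland 658.500.
Highest priority: Lowland.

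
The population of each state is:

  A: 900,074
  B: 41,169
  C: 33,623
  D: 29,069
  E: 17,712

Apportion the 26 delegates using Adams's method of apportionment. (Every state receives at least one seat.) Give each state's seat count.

A 22, B 1, C 1, D 1, E 1

Standard divisor 1021647/26 ≈ 39294.115; standard quotas: A 22.906, B 1.048, C 0.856, D 0.740, E 0.451.
Rounding up gives 23, 2, 1, 1, 1 = 28 seats, so the divisor must be adjusted.
With modified divisor 42010: modified quotas A 21.425, B 0.980, C 0.800, D 0.692, E 0.422.
Rounding up: A 22, B 1, C 1, D 1, E 1 (total 26).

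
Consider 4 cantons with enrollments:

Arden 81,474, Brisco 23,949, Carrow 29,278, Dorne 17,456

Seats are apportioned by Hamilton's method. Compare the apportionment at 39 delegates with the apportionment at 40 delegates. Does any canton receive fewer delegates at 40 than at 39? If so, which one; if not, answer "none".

At 39 seats: Arden 21, Brisco 6, Carrow 8, Dorne 4.
At 40 seats: Arden 21, Brisco 6, Carrow 8, Dorne 5.
No canton's allocation decreased.

none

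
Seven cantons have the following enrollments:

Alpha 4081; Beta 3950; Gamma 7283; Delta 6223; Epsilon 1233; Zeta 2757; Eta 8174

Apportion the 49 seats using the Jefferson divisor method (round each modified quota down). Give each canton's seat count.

Alpha=6, Beta=6, Gamma=11, Delta=9, Epsilon=1, Zeta=4, Eta=12

Standard divisor 33701/49 ≈ 687.776; standard quotas: Alpha 5.934, Beta 5.743, Gamma 10.589, Delta 9.048, Epsilon 1.793, Zeta 4.009, Eta 11.885.
Rounding down gives 5, 5, 10, 9, 1, 4, 11 = 45 seats, so the divisor must be adjusted.
With modified divisor 640: modified quotas Alpha 6.377, Beta 6.172, Gamma 11.380, Delta 9.723, Epsilon 1.927, Zeta 4.308, Eta 12.772.
Rounding down: Alpha 6, Beta 6, Gamma 11, Delta 9, Epsilon 1, Zeta 4, Eta 12 (total 49).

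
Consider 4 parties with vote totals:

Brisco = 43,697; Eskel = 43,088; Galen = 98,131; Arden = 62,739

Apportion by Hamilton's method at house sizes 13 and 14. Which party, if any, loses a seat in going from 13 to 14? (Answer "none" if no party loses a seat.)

At 13 seats: Brisco 3, Eskel 2, Galen 5, Arden 3.
At 14 seats: Brisco 2, Eskel 2, Galen 6, Arden 4.
Brisco drops from 3 to 2.

Brisco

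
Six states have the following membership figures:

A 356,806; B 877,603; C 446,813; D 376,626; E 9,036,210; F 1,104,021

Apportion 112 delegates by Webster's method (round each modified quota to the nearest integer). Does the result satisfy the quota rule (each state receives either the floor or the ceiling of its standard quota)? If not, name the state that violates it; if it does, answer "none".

E

Standard quotas: A 3.276, B 8.058, C 4.103, D 3.458, E 82.968, F 10.137.
Webster allocation: A 3, B 8, C 4, D 3, E 84, F 10.
E has quota 82.968 (lower 82, upper 83) but receives 84 — outside the quota interval.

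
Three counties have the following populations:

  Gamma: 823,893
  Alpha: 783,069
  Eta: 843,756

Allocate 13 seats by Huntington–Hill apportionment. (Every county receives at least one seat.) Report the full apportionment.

Gamma 4, Alpha 4, Eta 5

With divisor 186449: modified quotas Gamma 4.419, Alpha 4.200, Eta 4.525.
Geometric-mean thresholds: Gamma √(4·5)=4.472, Alpha √(4·5)=4.472, Eta √(4·5)=4.472.
Each quota rounded against its threshold gives Gamma 4, Alpha 4, Eta 5 (total 13).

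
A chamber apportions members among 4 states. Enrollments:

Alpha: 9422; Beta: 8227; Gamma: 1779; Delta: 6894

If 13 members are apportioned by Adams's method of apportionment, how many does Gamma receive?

1

Standard divisor 26322/13 ≈ 2024.769; standard quotas: Alpha 4.653, Beta 4.063, Gamma 0.879, Delta 3.405.
Rounding up gives 5, 5, 1, 4 = 15 seats, so the divisor must be adjusted.
With modified divisor 2330: modified quotas Alpha 4.044, Beta 3.531, Gamma 0.764, Delta 2.959.
Rounding up: Alpha 5, Beta 4, Gamma 1, Delta 3 (total 13).
Gamma receives 1.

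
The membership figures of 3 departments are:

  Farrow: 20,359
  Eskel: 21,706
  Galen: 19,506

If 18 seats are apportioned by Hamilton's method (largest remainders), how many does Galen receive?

The standard divisor is 61571/18 ≈ 3420.611.
Standard quotas: Farrow 5.9519, Eskel 6.3456, Galen 5.7025.
Lower quotas: Farrow 5, Eskel 6, Galen 5 (sum 16, leaving 2 seats).
Remainders in descending order: Farrow 0.9519, Galen 0.7025, Eskel 0.3456.
The surplus seats go to Farrow, Galen.
Galen receives 6.

6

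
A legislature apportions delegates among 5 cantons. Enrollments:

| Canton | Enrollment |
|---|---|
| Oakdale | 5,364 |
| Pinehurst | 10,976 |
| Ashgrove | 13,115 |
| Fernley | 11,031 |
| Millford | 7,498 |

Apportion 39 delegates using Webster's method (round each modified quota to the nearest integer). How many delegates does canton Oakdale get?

4

Standard divisor 47984/39 ≈ 1230.359; standard quotas: Oakdale 4.360, Pinehurst 8.921, Ashgrove 10.659, Fernley 8.966, Millford 6.094.
Rounding to the nearest integer gives Oakdale 4, Pinehurst 9, Ashgrove 11, Fernley 9, Millford 6 — total 39, matching the house size, so no adjustment is needed.
Oakdale receives 4.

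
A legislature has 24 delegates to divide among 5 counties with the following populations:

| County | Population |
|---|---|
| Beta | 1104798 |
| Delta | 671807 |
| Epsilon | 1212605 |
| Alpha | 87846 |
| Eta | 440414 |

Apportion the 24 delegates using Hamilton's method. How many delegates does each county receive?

The standard divisor is 3517470/24 ≈ 146561.25.
Standard quotas: Beta 7.5381, Delta 4.5838, Epsilon 8.2737, Alpha 0.5994, Eta 3.0050.
Lower quotas: Beta 7, Delta 4, Epsilon 8, Alpha 0, Eta 3 (sum 22, leaving 2 seats).
Remainders in descending order: Alpha 0.5994, Delta 0.5838, Beta 0.5381, Epsilon 0.2737, Eta 0.0050.
Largest remainders: Alpha, Delta receive the extra seats.

Beta 7, Delta 5, Epsilon 8, Alpha 1, Eta 3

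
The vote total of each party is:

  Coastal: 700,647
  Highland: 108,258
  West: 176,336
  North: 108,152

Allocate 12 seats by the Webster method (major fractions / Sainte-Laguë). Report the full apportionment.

Coastal 8, Highland 1, West 2, North 1

Standard divisor 1093393/12 ≈ 91116.083; standard quotas: Coastal 7.690, Highland 1.188, West 1.935, North 1.187.
Rounding to the nearest integer gives Coastal 8, Highland 1, West 2, North 1 — total 12, matching the house size, so no adjustment is needed.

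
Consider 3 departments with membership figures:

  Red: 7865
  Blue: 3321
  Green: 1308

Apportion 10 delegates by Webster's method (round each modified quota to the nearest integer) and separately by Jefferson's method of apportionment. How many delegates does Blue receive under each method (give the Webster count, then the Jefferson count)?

3 and 2

Webster: Red 6, Blue 3, Green 1.
Jefferson: Red 7, Blue 2, Green 1.
Blue gets 3 under Webster and 2 under Jefferson.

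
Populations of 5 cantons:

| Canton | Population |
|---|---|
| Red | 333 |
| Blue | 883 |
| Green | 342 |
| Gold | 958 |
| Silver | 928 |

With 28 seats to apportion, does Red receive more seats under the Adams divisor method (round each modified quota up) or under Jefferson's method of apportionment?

Adams: Red 3, Blue 7, Green 3, Gold 8, Silver 7.
Jefferson: Red 2, Blue 7, Green 3, Gold 8, Silver 8.
Red gets 3 under Adams and 2 under Jefferson.

Adams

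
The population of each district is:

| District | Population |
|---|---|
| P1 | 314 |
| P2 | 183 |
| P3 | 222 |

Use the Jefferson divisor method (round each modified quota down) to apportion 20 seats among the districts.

P1=9; P2=5; P3=6

Standard divisor 719/20 ≈ 35.95; standard quotas: P1 8.734, P2 5.090, P3 6.175.
Rounding down gives 8, 5, 6 = 19 seats, so the divisor must be adjusted.
With modified divisor 33: modified quotas P1 9.515, P2 5.545, P3 6.727.
Rounding down: P1 9, P2 5, P3 6 (total 20).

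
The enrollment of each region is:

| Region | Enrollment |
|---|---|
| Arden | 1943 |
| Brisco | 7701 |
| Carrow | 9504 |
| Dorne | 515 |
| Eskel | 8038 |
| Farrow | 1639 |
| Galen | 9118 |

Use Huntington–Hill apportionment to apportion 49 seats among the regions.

Arden 2; Brisco 10; Carrow 12; Dorne 1; Eskel 10; Farrow 2; Galen 12

With divisor 793.4: modified quotas Arden 2.449, Brisco 9.706, Carrow 11.979, Dorne 0.649, Eskel 10.131, Farrow 2.066, Galen 11.492.
Geometric-mean thresholds: Arden √(2·3)=2.449, Brisco √(9·10)=9.487, Carrow √(11·12)=11.489, Dorne (min 1), Eskel √(10·11)=10.488, Farrow √(2·3)=2.449, Galen √(11·12)=11.489.
Each quota rounded against its threshold gives Arden 2, Brisco 10, Carrow 12, Dorne 1, Eskel 10, Farrow 2, Galen 12 (total 49).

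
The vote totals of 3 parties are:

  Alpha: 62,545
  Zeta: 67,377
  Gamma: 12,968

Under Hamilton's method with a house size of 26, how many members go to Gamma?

Total 142890; standard divisor 142890/26 ≈ 5495.769.
Standard quotas: Alpha 11.3806, Zeta 12.2598, Gamma 2.3596.
Lower quotas: Alpha 11, Zeta 12, Gamma 2 (sum 25, leaving 1 seat).
Remainders in descending order: Alpha 0.3806, Gamma 0.3596, Zeta 0.2598.
Largest remainder: Alpha receives the extra seat.
Gamma receives 2.

2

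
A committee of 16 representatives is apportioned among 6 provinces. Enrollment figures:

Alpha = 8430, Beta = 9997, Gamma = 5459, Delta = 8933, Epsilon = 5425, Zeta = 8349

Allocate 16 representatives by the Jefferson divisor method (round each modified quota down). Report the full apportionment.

Standard divisor 46593/16 ≈ 2912.062; standard quotas: Alpha 2.895, Beta 3.433, Gamma 1.875, Delta 3.068, Epsilon 1.863, Zeta 2.867.
Rounding down gives 2, 3, 1, 3, 1, 2 = 12 seats, so the divisor must be adjusted.
With modified divisor 2600: modified quotas Alpha 3.242, Beta 3.845, Gamma 2.100, Delta 3.436, Epsilon 2.087, Zeta 3.211.
Rounding down: Alpha 3, Beta 3, Gamma 2, Delta 3, Epsilon 2, Zeta 3 (total 16).

Alpha 3; Beta 3; Gamma 2; Delta 3; Epsilon 2; Zeta 3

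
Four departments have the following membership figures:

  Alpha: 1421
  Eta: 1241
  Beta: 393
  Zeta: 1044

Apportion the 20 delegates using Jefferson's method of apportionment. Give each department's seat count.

Standard divisor 4099/20 ≈ 204.95; standard quotas: Alpha 6.933, Eta 6.055, Beta 1.918, Zeta 5.094.
Rounding down gives 6, 6, 1, 5 = 18 seats, so the divisor must be adjusted.
With modified divisor 190: modified quotas Alpha 7.479, Eta 6.532, Beta 2.068, Zeta 5.495.
Rounding down: Alpha 7, Eta 6, Beta 2, Zeta 5 (total 20).

Alpha: 7, Eta: 6, Beta: 2, Zeta: 5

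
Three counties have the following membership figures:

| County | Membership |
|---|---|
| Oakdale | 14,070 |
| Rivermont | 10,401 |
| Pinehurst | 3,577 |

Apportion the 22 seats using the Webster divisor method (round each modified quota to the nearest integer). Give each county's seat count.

Standard divisor 28048/22 ≈ 1274.909; standard quotas: Oakdale 11.036, Rivermont 8.158, Pinehurst 2.806.
Rounding to the nearest integer gives Oakdale 11, Rivermont 8, Pinehurst 3 — total 22, matching the house size, so no adjustment is needed.

Oakdale 11, Rivermont 8, Pinehurst 3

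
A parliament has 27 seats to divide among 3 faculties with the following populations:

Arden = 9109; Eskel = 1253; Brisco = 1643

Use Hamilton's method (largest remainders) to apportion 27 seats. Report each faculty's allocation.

The standard divisor is 12005/27 ≈ 444.63.
Standard quotas: Arden 20.4867, Eskel 2.8181, Brisco 3.6952.
Lower quotas: Arden 20, Eskel 2, Brisco 3 (sum 25, leaving 2 seats).
Remainders in descending order: Eskel 0.8181, Brisco 0.6952, Arden 0.4867.
The surplus seats go to Eskel, Brisco.

Arden 20, Eskel 3, Brisco 4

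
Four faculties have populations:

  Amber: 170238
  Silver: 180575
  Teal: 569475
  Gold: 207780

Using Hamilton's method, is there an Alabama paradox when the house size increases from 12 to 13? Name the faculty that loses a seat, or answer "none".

At 12 seats: Amber 2, Silver 2, Teal 6, Gold 2.
At 13 seats: Amber 2, Silver 2, Teal 7, Gold 2.
No faculty's allocation decreased.

none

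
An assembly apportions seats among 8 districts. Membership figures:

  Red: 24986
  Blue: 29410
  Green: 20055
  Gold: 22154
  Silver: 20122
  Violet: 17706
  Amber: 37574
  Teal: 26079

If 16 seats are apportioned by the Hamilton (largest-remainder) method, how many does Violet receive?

Total 198086; standard divisor 198086/16 ≈ 12380.375.
Standard quotas: Red 2.0182, Blue 2.3755, Green 1.6199, Gold 1.7894, Silver 1.6253, Violet 1.4302, Amber 3.0350, Teal 2.1065.
Lower quotas: Red 2, Blue 2, Green 1, Gold 1, Silver 1, Violet 1, Amber 3, Teal 2 (sum 13, leaving 3 seats).
Remainders in descending order: Gold 0.7894, Silver 0.6253, Green 0.6199, Violet 0.4302, Blue 0.3755, Teal 0.1065, Amber 0.0350, Red 0.0182.
The surplus seats go to Gold, Silver, Green.
Violet receives 1.

1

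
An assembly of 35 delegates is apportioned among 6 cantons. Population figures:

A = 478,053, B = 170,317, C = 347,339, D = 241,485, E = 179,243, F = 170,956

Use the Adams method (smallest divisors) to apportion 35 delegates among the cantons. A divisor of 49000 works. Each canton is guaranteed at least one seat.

A 10; B 4; C 8; D 5; E 4; F 4

With modified divisor 49000: modified quotas A 9.756, B 3.476, C 7.089, D 4.928, E 3.658, F 3.489.
Rounding up: A 10, B 4, C 8, D 5, E 4, F 4 (total 35).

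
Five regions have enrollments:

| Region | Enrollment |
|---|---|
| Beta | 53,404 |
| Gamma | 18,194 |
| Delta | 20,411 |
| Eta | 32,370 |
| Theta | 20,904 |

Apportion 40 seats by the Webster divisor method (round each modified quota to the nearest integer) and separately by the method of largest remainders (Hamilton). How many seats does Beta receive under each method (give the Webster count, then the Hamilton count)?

Webster: Beta 14, Gamma 5, Delta 6, Eta 9, Theta 6.
Hamilton: Beta 15, Gamma 5, Delta 5, Eta 9, Theta 6.
Beta gets 14 under Webster and 15 under Hamilton.

14 and 15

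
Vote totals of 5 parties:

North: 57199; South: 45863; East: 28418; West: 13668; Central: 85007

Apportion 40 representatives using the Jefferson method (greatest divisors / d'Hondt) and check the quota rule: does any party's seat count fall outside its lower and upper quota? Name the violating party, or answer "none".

none

Standard quotas: North 9.941, South 7.971, East 4.939, West 2.375, Central 14.774.
Jefferson allocation: North 10, South 8, East 5, West 2, Central 15.
Every allocation lies between the lower and upper quota.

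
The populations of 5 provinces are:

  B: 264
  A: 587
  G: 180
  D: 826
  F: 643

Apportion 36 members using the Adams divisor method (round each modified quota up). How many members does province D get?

Standard divisor 2500/36 ≈ 69.444; standard quotas: B 3.802, A 8.453, G 2.592, D 11.894, F 9.259.
Rounding up gives 4, 9, 3, 12, 10 = 38 seats, so the divisor must be adjusted.
With modified divisor 74: modified quotas B 3.568, A 7.932, G 2.432, D 11.162, F 8.689.
Rounding up: B 4, A 8, G 3, D 12, F 9 (total 36).
D receives 12.

12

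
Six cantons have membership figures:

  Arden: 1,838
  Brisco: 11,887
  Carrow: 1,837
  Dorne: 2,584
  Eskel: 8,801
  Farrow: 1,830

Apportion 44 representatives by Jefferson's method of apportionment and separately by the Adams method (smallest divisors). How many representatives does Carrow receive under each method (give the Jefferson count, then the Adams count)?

2 and 3

Jefferson: Arden 3, Brisco 19, Carrow 2, Dorne 4, Eskel 14, Farrow 2.
Adams: Arden 3, Brisco 18, Carrow 3, Dorne 4, Eskel 13, Farrow 3.
Carrow gets 2 under Jefferson and 3 under Adams.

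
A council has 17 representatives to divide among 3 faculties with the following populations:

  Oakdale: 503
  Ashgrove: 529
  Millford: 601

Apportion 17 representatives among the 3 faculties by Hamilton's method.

The standard divisor is 1633/17 ≈ 96.059.
Standard quotas: Oakdale 5.236, Ashgrove 5.507, Millford 6.257.
Lower quotas: Oakdale 5, Ashgrove 5, Millford 6 (sum 16, leaving 1 seat).
Remainders in descending order: Ashgrove 0.507, Millford 0.257, Oakdale 0.236.
The surplus seat goes to Ashgrove.

Oakdale: 5, Ashgrove: 6, Millford: 6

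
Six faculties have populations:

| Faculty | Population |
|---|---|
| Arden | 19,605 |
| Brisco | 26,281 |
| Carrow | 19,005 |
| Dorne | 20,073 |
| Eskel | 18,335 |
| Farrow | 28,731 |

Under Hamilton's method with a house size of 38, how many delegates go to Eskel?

5

Standard divisor: 132030 ÷ 38 ≈ 3474.474.
Standard quotas: Arden 5.6426, Brisco 7.5640, Carrow 5.4699, Dorne 5.7773, Eskel 5.2771, Farrow 8.2692.
Lower quotas: Arden 5, Brisco 7, Carrow 5, Dorne 5, Eskel 5, Farrow 8 (sum 35, leaving 3 seats).
Remainders in descending order: Dorne 0.7773, Arden 0.6426, Brisco 0.5640, Carrow 0.4699, Eskel 0.2771, Farrow 0.2692.
Largest remainders: Dorne, Arden, Brisco receive the extra seats.
Eskel receives 5.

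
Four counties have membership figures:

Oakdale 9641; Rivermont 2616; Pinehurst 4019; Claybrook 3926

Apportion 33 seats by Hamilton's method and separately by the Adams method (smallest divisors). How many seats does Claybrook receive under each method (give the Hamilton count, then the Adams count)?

Hamilton: Oakdale 16, Rivermont 4, Pinehurst 7, Claybrook 6.
Adams: Oakdale 15, Rivermont 4, Pinehurst 7, Claybrook 7.
Claybrook gets 6 under Hamilton and 7 under Adams.

6 and 7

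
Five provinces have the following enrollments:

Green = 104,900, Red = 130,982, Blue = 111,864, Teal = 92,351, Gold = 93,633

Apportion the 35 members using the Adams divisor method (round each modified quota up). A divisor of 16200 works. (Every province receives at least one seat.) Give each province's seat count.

With modified divisor 16200: modified quotas Green 6.475, Red 8.085, Blue 6.905, Teal 5.701, Gold 5.780.
Rounding up: Green 7, Red 9, Blue 7, Teal 6, Gold 6 (total 35).

Green: 7, Red: 9, Blue: 7, Teal: 6, Gold: 6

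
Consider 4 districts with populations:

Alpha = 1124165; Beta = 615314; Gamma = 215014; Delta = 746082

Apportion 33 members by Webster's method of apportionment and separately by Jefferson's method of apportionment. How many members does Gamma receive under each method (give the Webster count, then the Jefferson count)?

Webster: Alpha 14, Beta 7, Gamma 3, Delta 9.
Jefferson: Alpha 14, Beta 8, Gamma 2, Delta 9.
Gamma gets 3 under Webster and 2 under Jefferson.

3 and 2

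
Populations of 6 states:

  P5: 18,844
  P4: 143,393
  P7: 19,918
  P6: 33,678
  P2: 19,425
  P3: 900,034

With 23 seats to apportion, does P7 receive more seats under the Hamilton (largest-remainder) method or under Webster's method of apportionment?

Hamilton: P5 0, P4 3, P7 1, P6 1, P2 0, P3 18.
Webster: P5 0, P4 3, P7 0, P6 1, P2 0, P3 19.
P7 gets 1 under Hamilton and 0 under Webster.

Hamilton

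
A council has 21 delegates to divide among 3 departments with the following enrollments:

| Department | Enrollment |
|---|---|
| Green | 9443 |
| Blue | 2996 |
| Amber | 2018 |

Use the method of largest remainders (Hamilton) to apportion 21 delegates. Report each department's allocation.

Total 14457; standard divisor 14457/21 ≈ 688.429.
Standard quotas: Green 13.7167, Blue 4.3519, Amber 2.9313.
Lower quotas: Green 13, Blue 4, Amber 2 (sum 19, leaving 2 seats).
Remainders in descending order: Amber 0.9313, Green 0.7167, Blue 0.3519.
The surplus seats go to Amber, Green.

Green=14, Blue=4, Amber=3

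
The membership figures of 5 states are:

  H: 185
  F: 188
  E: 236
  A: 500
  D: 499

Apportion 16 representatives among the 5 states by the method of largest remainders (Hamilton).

The standard divisor is 1608/16 ≈ 100.5.
Standard quotas: H 1.841, F 1.871, E 2.348, A 4.975, D 4.965.
Lower quotas: H 1, F 1, E 2, A 4, D 4 (sum 12, leaving 4 seats).
Remainders in descending order: A 0.975, D 0.965, F 0.871, H 0.841, E 0.348.
The surplus seats go to A, D, F, H.

H=2; F=2; E=2; A=5; D=5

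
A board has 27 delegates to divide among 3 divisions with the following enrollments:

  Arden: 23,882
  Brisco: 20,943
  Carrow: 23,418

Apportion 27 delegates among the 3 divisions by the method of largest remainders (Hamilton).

Arden 10, Brisco 8, Carrow 9

Standard divisor: 68243 ÷ 27 ≈ 2527.519.
Standard quotas: Arden 9.4488, Brisco 8.2860, Carrow 9.2652.
Lower quotas: Arden 9, Brisco 8, Carrow 9 (sum 26, leaving 1 seat).
Remainders in descending order: Arden 0.4488, Brisco 0.2860, Carrow 0.2652.
Largest remainder: Arden receives the extra seat.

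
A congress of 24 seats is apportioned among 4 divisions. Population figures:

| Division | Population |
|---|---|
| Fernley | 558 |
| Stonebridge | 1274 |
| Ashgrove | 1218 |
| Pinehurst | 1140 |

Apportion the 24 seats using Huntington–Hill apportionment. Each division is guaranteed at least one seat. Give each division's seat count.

With divisor 173: modified quotas Fernley 3.225, Stonebridge 7.364, Ashgrove 7.040, Pinehurst 6.590.
Geometric-mean thresholds: Fernley √(3·4)=3.464, Stonebridge √(7·8)=7.483, Ashgrove √(7·8)=7.483, Pinehurst √(6·7)=6.481.
Each quota rounded against its threshold gives Fernley 3, Stonebridge 7, Ashgrove 7, Pinehurst 7 (total 24).

Fernley 3; Stonebridge 7; Ashgrove 7; Pinehurst 7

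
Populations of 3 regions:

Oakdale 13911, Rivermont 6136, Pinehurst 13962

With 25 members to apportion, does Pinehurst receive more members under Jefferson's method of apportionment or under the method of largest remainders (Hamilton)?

Jefferson: Oakdale 10, Rivermont 4, Pinehurst 11.
Hamilton: Oakdale 10, Rivermont 5, Pinehurst 10.
Pinehurst gets 11 under Jefferson and 10 under Hamilton.

Jefferson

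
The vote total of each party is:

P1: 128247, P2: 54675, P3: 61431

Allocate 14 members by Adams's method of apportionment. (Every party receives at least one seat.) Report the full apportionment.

P1 7; P2 3; P3 4

Standard divisor 244353/14 ≈ 17453.786; standard quotas: P1 7.348, P2 3.133, P3 3.520.
Rounding up gives 8, 4, 4 = 16 seats, so the divisor must be adjusted.
With modified divisor 19400: modified quotas P1 6.611, P2 2.818, P3 3.167.
Rounding up: P1 7, P2 3, P3 4 (total 14).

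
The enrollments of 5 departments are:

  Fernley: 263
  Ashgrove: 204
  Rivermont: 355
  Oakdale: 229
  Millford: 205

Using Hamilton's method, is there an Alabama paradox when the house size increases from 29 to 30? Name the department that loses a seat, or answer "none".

At 29 seats: Fernley 6, Ashgrove 5, Rivermont 8, Oakdale 5, Millford 5.
At 30 seats: Fernley 6, Ashgrove 5, Rivermont 9, Oakdale 5, Millford 5.
No department's allocation decreased.

none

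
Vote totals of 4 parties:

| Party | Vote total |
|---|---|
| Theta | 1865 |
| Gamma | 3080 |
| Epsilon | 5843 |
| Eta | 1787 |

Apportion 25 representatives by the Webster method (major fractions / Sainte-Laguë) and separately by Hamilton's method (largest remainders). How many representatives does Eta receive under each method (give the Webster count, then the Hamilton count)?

Webster: Theta 4, Gamma 6, Epsilon 11, Eta 4.
Hamilton: Theta 4, Gamma 6, Epsilon 12, Eta 3.
Eta gets 4 under Webster and 3 under Hamilton.

4 and 3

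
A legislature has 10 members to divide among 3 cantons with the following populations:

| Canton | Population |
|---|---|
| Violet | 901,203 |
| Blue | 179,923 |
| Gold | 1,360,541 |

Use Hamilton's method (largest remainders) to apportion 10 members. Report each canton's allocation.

Violet 4, Blue 1, Gold 5

Total 2441667; standard divisor 2441667/10 ≈ 244166.7.
Standard quotas: Violet 3.6909, Blue 0.7369, Gold 5.5722.
Lower quotas: Violet 3, Blue 0, Gold 5 (sum 8, leaving 2 seats).
Remainders in descending order: Blue 0.7369, Violet 0.6909, Gold 0.5722.
Largest remainders: Blue, Violet receive the extra seats.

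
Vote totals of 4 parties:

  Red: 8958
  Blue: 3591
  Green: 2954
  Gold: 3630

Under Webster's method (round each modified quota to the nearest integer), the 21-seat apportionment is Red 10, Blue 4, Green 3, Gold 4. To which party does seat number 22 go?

Red

Priority for the next seat is population ÷ (current seats + 0.5).
Priorities: Red 853.143, Blue 798.000, Green 844.000, Gold 806.667.
Highest priority: Red.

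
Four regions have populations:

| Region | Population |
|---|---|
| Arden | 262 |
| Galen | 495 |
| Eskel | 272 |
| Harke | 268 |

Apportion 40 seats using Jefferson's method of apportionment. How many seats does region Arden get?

8

Standard divisor 1297/40 ≈ 32.425; standard quotas: Arden 8.080, Galen 15.266, Eskel 8.389, Harke 8.265.
Rounding down gives 8, 15, 8, 8 = 39 seats, so the divisor must be adjusted.
With modified divisor 30.6: modified quotas Arden 8.562, Galen 16.176, Eskel 8.889, Harke 8.758.
Rounding down: Arden 8, Galen 16, Eskel 8, Harke 8 (total 40).
Arden receives 8.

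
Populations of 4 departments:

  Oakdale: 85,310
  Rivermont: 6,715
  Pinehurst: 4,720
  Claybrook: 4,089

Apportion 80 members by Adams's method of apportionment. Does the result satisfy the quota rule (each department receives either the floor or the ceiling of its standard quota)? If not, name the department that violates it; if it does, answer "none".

Standard quotas: Oakdale 67.684, Rivermont 5.328, Pinehurst 3.745, Claybrook 3.244.
Adams allocation: Oakdale 66, Rivermont 6, Pinehurst 4, Claybrook 4.
Oakdale has quota 67.684 (lower 67, upper 68) but receives 66 — outside the quota interval.

Oakdale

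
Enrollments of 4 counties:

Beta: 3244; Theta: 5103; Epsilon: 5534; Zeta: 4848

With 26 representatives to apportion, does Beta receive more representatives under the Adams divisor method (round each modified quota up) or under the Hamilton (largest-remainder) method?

Adams

Adams: Beta 5, Theta 7, Epsilon 7, Zeta 7.
Hamilton: Beta 4, Theta 7, Epsilon 8, Zeta 7.
Beta gets 5 under Adams and 4 under Hamilton.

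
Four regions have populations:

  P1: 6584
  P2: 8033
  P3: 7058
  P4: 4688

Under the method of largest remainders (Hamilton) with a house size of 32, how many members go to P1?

8

The standard divisor is 26363/32 ≈ 823.844.
Standard quotas: P1 7.9918, P2 9.7506, P3 8.5672, P4 5.6904.
Lower quotas: P1 7, P2 9, P3 8, P4 5 (sum 29, leaving 3 seats).
Remainders in descending order: P1 0.9918, P2 0.7506, P4 0.6904, P3 0.5672.
The surplus seats go to P1, P2, P4.
P1 receives 8.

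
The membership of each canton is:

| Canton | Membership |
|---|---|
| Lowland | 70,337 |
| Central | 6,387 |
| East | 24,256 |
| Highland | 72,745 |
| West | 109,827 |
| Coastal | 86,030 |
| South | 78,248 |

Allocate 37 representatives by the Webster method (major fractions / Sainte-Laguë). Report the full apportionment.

Standard divisor 447830/37 ≈ 12103.514; standard quotas: Lowland 5.811, Central 0.528, East 2.004, Highland 6.010, West 9.074, Coastal 7.108, South 6.465.
Rounding to the nearest integer gives Lowland 6, Central 1, East 2, Highland 6, West 9, Coastal 7, South 6 — total 37, matching the house size, so no adjustment is needed.

Lowland 6, Central 1, East 2, Highland 6, West 9, Coastal 7, South 6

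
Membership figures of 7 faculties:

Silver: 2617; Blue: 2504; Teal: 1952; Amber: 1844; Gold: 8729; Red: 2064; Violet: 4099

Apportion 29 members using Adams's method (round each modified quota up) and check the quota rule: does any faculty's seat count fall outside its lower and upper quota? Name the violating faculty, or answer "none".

Standard quotas: Silver 3.188, Blue 3.050, Teal 2.378, Amber 2.246, Gold 10.632, Red 2.514, Violet 4.993.
Adams allocation: Silver 3, Blue 3, Teal 3, Amber 2, Gold 10, Red 3, Violet 5.
Every allocation lies between the lower and upper quota.

none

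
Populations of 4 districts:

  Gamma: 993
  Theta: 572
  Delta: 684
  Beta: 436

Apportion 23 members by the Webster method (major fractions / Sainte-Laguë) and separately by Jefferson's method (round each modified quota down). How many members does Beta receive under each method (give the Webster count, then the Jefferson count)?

4 and 3

Webster: Gamma 8, Theta 5, Delta 6, Beta 4.
Jefferson: Gamma 9, Theta 5, Delta 6, Beta 3.
Beta gets 4 under Webster and 3 under Jefferson.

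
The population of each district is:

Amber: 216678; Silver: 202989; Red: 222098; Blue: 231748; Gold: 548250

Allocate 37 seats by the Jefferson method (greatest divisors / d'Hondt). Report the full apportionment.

Standard divisor 1421763/37 ≈ 38426.027; standard quotas: Amber 5.639, Silver 5.283, Red 5.780, Blue 6.031, Gold 14.268.
Rounding down gives 5, 5, 5, 6, 14 = 35 seats, so the divisor must be adjusted.
With modified divisor 36300: modified quotas Amber 5.969, Silver 5.592, Red 6.118, Blue 6.384, Gold 15.103.
Rounding down: Amber 5, Silver 5, Red 6, Blue 6, Gold 15 (total 37).

Amber=5, Silver=5, Red=6, Blue=6, Gold=15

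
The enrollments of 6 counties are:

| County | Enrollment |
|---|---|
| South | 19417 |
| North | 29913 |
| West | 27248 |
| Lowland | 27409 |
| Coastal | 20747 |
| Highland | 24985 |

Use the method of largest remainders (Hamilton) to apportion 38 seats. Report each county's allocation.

South=5; North=8; West=7; Lowland=7; Coastal=5; Highland=6

The standard divisor is 149719/38 ≈ 3939.974.
Standard quotas: South 4.9282, North 7.5922, West 6.9158, Lowland 6.9566, Coastal 5.2658, Highland 6.3414.
Lower quotas: South 4, North 7, West 6, Lowland 6, Coastal 5, Highland 6 (sum 34, leaving 4 seats).
Remainders in descending order: Lowland 0.9566, South 0.9282, West 0.9158, North 0.5922, Highland 0.3414, Coastal 0.2658.
The surplus seats go to Lowland, South, West, North.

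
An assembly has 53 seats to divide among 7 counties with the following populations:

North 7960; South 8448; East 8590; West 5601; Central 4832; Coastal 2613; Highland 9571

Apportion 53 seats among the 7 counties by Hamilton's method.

North 9; South 9; East 10; West 6; Central 5; Coastal 3; Highland 11

The standard divisor is 47615/53 ≈ 898.396.
Standard quotas: North 8.8602, South 9.4034, East 9.5615, West 6.2344, Central 5.3785, Coastal 2.9085, Highland 10.6534.
Lower quotas: North 8, South 9, East 9, West 6, Central 5, Coastal 2, Highland 10 (sum 49, leaving 4 seats).
Remainders in descending order: Coastal 0.9085, North 0.8602, Highland 0.6534, East 0.5615, South 0.4034, Central 0.3785, West 0.2344.
The surplus seats go to Coastal, North, Highland, East.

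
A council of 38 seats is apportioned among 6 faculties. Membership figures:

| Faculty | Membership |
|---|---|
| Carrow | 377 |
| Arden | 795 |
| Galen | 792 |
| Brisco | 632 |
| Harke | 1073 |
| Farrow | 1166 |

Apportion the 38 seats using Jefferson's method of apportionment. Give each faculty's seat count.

Carrow: 3, Arden: 6, Galen: 6, Brisco: 5, Harke: 9, Farrow: 9

Standard divisor 4835/38 ≈ 127.237; standard quotas: Carrow 2.963, Arden 6.248, Galen 6.225, Brisco 4.967, Harke 8.433, Farrow 9.164.
Rounding down gives 2, 6, 6, 4, 8, 9 = 35 seats, so the divisor must be adjusted.
With modified divisor 118: modified quotas Carrow 3.195, Arden 6.737, Galen 6.712, Brisco 5.356, Harke 9.093, Farrow 9.881.
Rounding down: Carrow 3, Arden 6, Galen 6, Brisco 5, Harke 9, Farrow 9 (total 38).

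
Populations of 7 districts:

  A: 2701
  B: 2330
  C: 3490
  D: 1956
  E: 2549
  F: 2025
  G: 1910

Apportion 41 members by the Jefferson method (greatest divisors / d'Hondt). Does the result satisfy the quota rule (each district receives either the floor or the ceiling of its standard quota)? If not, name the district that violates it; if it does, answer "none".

none

Standard quotas: A 6.529, B 5.632, C 8.436, D 4.728, E 6.162, F 4.895, G 4.617.
Jefferson allocation: A 6, B 6, C 9, D 5, E 6, F 5, G 4.
Every allocation lies between the lower and upper quota.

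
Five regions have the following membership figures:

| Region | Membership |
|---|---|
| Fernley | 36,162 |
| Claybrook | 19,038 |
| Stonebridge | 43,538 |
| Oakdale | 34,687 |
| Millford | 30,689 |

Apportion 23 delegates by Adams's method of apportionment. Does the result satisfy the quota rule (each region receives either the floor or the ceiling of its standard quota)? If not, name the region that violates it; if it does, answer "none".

none

Standard quotas: Fernley 5.068, Claybrook 2.668, Stonebridge 6.102, Oakdale 4.861, Millford 4.301.
Adams allocation: Fernley 5, Claybrook 3, Stonebridge 6, Oakdale 5, Millford 4.
Every allocation lies between the lower and upper quota.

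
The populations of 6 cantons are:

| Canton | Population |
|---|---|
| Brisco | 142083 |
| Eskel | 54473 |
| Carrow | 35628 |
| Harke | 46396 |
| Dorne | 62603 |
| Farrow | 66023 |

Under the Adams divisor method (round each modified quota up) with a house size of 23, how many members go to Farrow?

4

Standard divisor 407206/23 ≈ 17704.609; standard quotas: Brisco 8.025, Eskel 3.077, Carrow 2.012, Harke 2.621, Dorne 3.536, Farrow 3.729.
Rounding up gives 9, 4, 3, 3, 4, 4 = 27 seats, so the divisor must be adjusted.
With modified divisor 20600: modified quotas Brisco 6.897, Eskel 2.644, Carrow 1.730, Harke 2.252, Dorne 3.039, Farrow 3.205.
Rounding up: Brisco 7, Eskel 3, Carrow 2, Harke 3, Dorne 4, Farrow 4 (total 23).
Farrow receives 4.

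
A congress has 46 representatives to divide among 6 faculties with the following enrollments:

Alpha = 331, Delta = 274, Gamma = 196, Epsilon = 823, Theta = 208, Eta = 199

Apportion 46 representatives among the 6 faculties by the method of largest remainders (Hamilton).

Alpha 7, Delta 6, Gamma 4, Epsilon 19, Theta 5, Eta 5

Total 2031; standard divisor 2031/46 ≈ 44.152.
Standard quotas: Alpha 7.497, Delta 6.206, Gamma 4.439, Epsilon 18.640, Theta 4.711, Eta 4.507.
Lower quotas: Alpha 7, Delta 6, Gamma 4, Epsilon 18, Theta 4, Eta 4 (sum 43, leaving 3 seats).
Remainders in descending order: Theta 0.711, Epsilon 0.640, Eta 0.507, Alpha 0.497, Gamma 0.439, Delta 0.206.
The surplus seats go to Theta, Epsilon, Eta.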